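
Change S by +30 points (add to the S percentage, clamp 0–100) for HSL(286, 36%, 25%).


Original S = 36%
Adjustment = +30 percentage points
New S = 36 + (30) = 66
Clamp to [0, 100] → 66
= HSL(286°, 66%, 25%)


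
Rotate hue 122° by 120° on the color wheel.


New hue = (H + rotation) mod 360
New hue = (122 + 120) mod 360
= 242 mod 360
= 242°


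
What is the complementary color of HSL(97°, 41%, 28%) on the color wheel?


Complement = opposite side of color wheel = hue + 180°
H' = (97 + 180) mod 360 = 277°
S and L unchanged.
= HSL(277°, 41%, 28%)


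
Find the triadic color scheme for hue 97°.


Triadic: equally spaced at 120° intervals
H1 = 97°
H2 = (97 + 120) mod 360 = 217°
H3 = (97 + 240) mod 360 = 337°
Triadic = 97°, 217°, 337°


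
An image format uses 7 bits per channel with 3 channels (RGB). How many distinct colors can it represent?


Total bits = 7 bits/channel × 3 channels = 21 bits
Distinct colors = 2^21
= 2,097,152 colors


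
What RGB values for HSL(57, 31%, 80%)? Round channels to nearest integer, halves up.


H=57°, S=0.31, L=0.80
C = (1-|2L-1|)×S = (1-|0.60|)×0.31 = 0.124
H' = H/60 = 57/60 ≈ 0.9500; X = C×(1-|H' mod 2 - 1|) = 0.1178
m = L - C/2 = 0.80 - 0.062 = 0.738
Sector ⌊H'⌋ = 0 → (R',G',B') = (0.124, 0.1178, 0.0)
RGB = ((R'+m)×255, (G'+m)×255, (B'+m)×255) = (219.81, 218.229, 188.19)
Round half up → RGB(220, 218, 188)


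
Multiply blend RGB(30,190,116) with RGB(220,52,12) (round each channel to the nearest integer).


Multiply: C = A×B/255, rounded to nearest integer
R: 30×220/255 = 6600/255 ≈ 25.882 → 26
G: 190×52/255 = 9880/255 ≈ 38.745 → 39
B: 116×12/255 = 1392/255 ≈ 5.459 → 5
= RGB(26, 39, 5)


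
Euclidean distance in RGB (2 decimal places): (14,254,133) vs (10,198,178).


d = √[(R₁-R₂)² + (G₁-G₂)² + (B₁-B₂)²]
d = √[(14-10)² + (254-198)² + (133-178)²]
d = √[16 + 3136 + 2025]
d = √5177
d ≈ 71.95


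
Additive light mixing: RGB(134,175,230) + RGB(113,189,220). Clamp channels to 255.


Additive: each channel = min(255, C₁+C₂)
R: 134+113 = 247 → 247
G: 175+189 = 364 → 255
B: 230+220 = 450 → 255
= RGB(247, 255, 255)


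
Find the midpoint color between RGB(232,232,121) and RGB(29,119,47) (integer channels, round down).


Midpoint: each channel = ⌊(C₁+C₂)/2⌋
R: ⌊(232+29)/2⌋ = 130
G: ⌊(232+119)/2⌋ = 175
B: ⌊(121+47)/2⌋ = 84
= RGB(130, 175, 84)


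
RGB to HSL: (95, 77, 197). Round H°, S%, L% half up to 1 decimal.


Normalize: R'=95/255≈0.3725, G'=77/255≈0.3020, B'=197/255≈0.7725
Max=197/255, Min=77/255, Δ=Max-Min=120/255
L = (Max+Min)/2 = (197+77)/510 = 274/510 = 0.53725… → L = 53.7%
L > 0.5 → S = Δ/(2-Max-Min) = 120/(510-197-77) = 120/236 = 0.50847… → S = 50.8%
(the 1/255 factors cancel in S and H, so raw channel differences can be used)
Max is B' → H = 60 × ((R-G)/Δ + 4) = 60 × ((95-77)/120 + 4)
  18/120 + 4 = 0.15 + 4 = 4.15
  H = 60 × 4.15 = 249° → H = 249.0°
= HSL(249.0°, 50.8%, 53.7%)


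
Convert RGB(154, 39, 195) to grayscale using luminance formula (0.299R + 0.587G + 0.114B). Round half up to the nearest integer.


Gray = 0.299×R + 0.587×G + 0.114×B
Gray = 0.299×154 + 0.587×39 + 0.114×195
Gray = 46.046 + 22.893 + 22.230
Gray = 91.169 → round half up → 91
Gray = 91


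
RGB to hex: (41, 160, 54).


R = 41 → 29 (hex)
G = 160 → A0 (hex)
B = 54 → 36 (hex)
Hex = #29A036


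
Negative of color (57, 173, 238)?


Invert: (255-R, 255-G, 255-B)
R: 255-57 = 198
G: 255-173 = 82
B: 255-238 = 17
= RGB(198, 82, 17)


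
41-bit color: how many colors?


Colors = 2^bits = 2^41
= 2,199,023,255,552 colors


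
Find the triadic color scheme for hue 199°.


Triadic: equally spaced at 120° intervals
H1 = 199°
H2 = (199 + 120) mod 360 = 319°
H3 = (199 + 240) mod 360 = 79°
Triadic = 199°, 319°, 79°


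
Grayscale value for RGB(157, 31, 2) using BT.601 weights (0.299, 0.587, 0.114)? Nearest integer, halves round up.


Gray = 0.299×R + 0.587×G + 0.114×B
Gray = 0.299×157 + 0.587×31 + 0.114×2
Gray = 46.943 + 18.197 + 0.228
Gray = 65.368 → round half up → 65
Gray = 65


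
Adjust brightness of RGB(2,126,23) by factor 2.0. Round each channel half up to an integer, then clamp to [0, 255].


Multiply each channel by 2.0, round half up, clamp to [0, 255]
R: 2×2.0 = 4
G: 126×2.0 = 252
B: 23×2.0 = 46
= RGB(4, 252, 46)


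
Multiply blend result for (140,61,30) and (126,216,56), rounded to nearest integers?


Multiply: C = A×B/255, rounded to nearest integer
R: 140×126/255 = 17640/255 ≈ 69.176 → 69
G: 61×216/255 = 13176/255 ≈ 51.671 → 52
B: 30×56/255 = 1680/255 ≈ 6.588 → 7
= RGB(69, 52, 7)


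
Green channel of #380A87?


Color: #380A87
R = 38 = 56
G = 0A = 10
B = 87 = 135
Green = 10


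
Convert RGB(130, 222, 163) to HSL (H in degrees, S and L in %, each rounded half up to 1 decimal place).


Normalize: R'=130/255≈0.5098, G'=222/255≈0.8706, B'=163/255≈0.6392
Max=222/255, Min=130/255, Δ=Max-Min=92/255
L = (Max+Min)/2 = (222+130)/510 = 352/510 = 0.69019… → L = 69.0%
L > 0.5 → S = Δ/(2-Max-Min) = 92/(510-222-130) = 92/158 = 0.58227… → S = 58.2%
(the 1/255 factors cancel in S and H, so raw channel differences can be used)
Max is G' → H = 60 × ((B-R)/Δ + 2) = 60 × ((163-130)/92 + 2)
  33/92 + 2 = 0.3586… + 2 = 2.3586…
  H = 60 × 2.3586… = 141.521…° → H = 141.5°
= HSL(141.5°, 58.2%, 69.0%)


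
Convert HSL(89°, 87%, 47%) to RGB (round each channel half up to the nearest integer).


H=89°, S=0.87, L=0.47
C = (1-|2L-1|)×S = (1-|-0.06|)×0.87 = 0.8178
H' = H/60 = 89/60 ≈ 1.4833; X = C×(1-|H' mod 2 - 1|) = 0.42253
m = L - C/2 = 0.47 - 0.4089 = 0.0611
Sector ⌊H'⌋ = 1 → (R',G',B') = (0.42253, 0.8178, 0.0)
RGB = ((R'+m)×255, (G'+m)×255, (B'+m)×255) = (123.32565, 224.1195, 15.5805)
Round half up → RGB(123, 224, 16)


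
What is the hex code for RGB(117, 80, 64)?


R = 117 → 75 (hex)
G = 80 → 50 (hex)
B = 64 → 40 (hex)
Hex = #755040


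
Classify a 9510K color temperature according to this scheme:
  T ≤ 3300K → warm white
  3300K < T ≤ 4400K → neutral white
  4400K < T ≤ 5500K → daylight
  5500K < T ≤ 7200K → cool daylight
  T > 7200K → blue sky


Temperature: 9510K
9510K > 7200K → blue sky
Classification: blue sky


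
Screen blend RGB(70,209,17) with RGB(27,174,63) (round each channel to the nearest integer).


Screen: C = 255 - (255-A)×(255-B)/255, rounded to nearest integer
R: 255 - (255-70)×(255-27)/255 = 255 - 42180/255 ≈ 255 - 165.412 = 89.588 → 90
G: 255 - (255-209)×(255-174)/255 = 255 - 3726/255 ≈ 255 - 14.612 = 240.388 → 240
B: 255 - (255-17)×(255-63)/255 = 255 - 45696/255 ≈ 255 - 179.200 = 75.800 → 76
= RGB(90, 240, 76)


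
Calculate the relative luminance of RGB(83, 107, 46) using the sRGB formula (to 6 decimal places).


Linearize each channel (sRGB transfer function): c = v/255; c_lin = c/12.92 if c ≤ 0.04045, else ((c+0.055)/1.055)^2.4
  R: 83/255 ≈ 0.325490 > 0.04045 → ((0.325490+0.055)/1.055)^2.4 ≈ 0.086500
  G: 107/255 ≈ 0.419608 > 0.04045 → ((0.419608+0.055)/1.055)^2.4 ≈ 0.147027
  B: 46/255 ≈ 0.180392 > 0.04045 → ((0.180392+0.055)/1.055)^2.4 ≈ 0.027321
R_lin = 0.086500, G_lin = 0.147027, B_lin = 0.027321
L = 0.2126×R + 0.7152×G + 0.0722×B
L = 0.2126×0.086500 + 0.7152×0.147027 + 0.0722×0.027321
L ≈ 0.125516


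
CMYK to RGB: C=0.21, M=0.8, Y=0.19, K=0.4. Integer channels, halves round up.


R = 255 × (1-C) × (1-K) = 255 × 0.79 × 0.60 = 120.87 → 121
G = 255 × (1-M) × (1-K) = 255 × 0.20 × 0.60 = 30.6 → 31
B = 255 × (1-Y) × (1-K) = 255 × 0.81 × 0.60 = 123.93 → 124
= RGB(121, 31, 124)


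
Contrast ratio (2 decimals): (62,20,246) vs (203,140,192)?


Linearize each sRGB channel c=v/255: c/12.92 if c ≤ 0.04045 else ((c+0.055)/1.055)^2.4
L = 0.2126×R_lin + 0.7152×G_lin + 0.0722×B_lin
Color 1 (62,20,246):
  R=62: 62/255≈0.2431 > 0.04045 → ((0.2431+0.055)/1.055)^2.4 ≈ 0.04817
  G=20: 20/255≈0.0784 > 0.04045 → ((0.0784+0.055)/1.055)^2.4 ≈ 0.00700
  B=246: 246/255≈0.9647 > 0.04045 → ((0.9647+0.055)/1.055)^2.4 ≈ 0.92158
  L1 = 0.2126×0.04817 + 0.7152×0.00700 + 0.0722×0.92158 ≈ 0.08178
Color 2 (203,140,192):
  R=203: 203/255≈0.7961 > 0.04045 → ((0.7961+0.055)/1.055)^2.4 ≈ 0.59720
  G=140: 140/255≈0.5490 > 0.04045 → ((0.5490+0.055)/1.055)^2.4 ≈ 0.26225
  B=192: 192/255≈0.7529 > 0.04045 → ((0.7529+0.055)/1.055)^2.4 ≈ 0.52712
  L2 = 0.2126×0.59720 + 0.7152×0.26225 + 0.0722×0.52712 ≈ 0.35258
Lighter = 0.35258, Darker = 0.08178
Ratio = (L_lighter + 0.05) / (L_darker + 0.05)
Ratio = (0.35258 + 0.05) / (0.08178 + 0.05) = 0.40258 / 0.13178 ≈ 3.0549
Ratio ≈ 3.05:1


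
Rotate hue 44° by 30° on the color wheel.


New hue = (H + rotation) mod 360
New hue = (44 + 30) mod 360
= 74 mod 360
= 74°


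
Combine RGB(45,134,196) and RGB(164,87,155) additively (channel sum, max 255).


Additive: each channel = min(255, C₁+C₂)
R: 45+164 = 209 → 209
G: 134+87 = 221 → 221
B: 196+155 = 351 → 255
= RGB(209, 221, 255)


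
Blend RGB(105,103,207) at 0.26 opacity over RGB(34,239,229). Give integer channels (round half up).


C = α×F + (1-α)×B, with 1-α = 0.74
R: 0.26×105 + 0.74×34 = 27.30 + 25.16 = 52.46 → 52
G: 0.26×103 + 0.74×239 = 26.78 + 176.86 = 203.64 → 204
B: 0.26×207 + 0.74×229 = 53.82 + 169.46 = 223.28 → 223
= RGB(52, 204, 223)


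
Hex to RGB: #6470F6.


64 → 100 (R)
70 → 112 (G)
F6 → 246 (B)
= RGB(100, 112, 246)


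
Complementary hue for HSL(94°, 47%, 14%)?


Complement = opposite side of color wheel = hue + 180°
H' = (94 + 180) mod 360 = 274°
S and L unchanged.
= HSL(274°, 47%, 14%)


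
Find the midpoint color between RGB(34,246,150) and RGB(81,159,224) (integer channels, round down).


Midpoint: each channel = ⌊(C₁+C₂)/2⌋
R: ⌊(34+81)/2⌋ = 57
G: ⌊(246+159)/2⌋ = 202
B: ⌊(150+224)/2⌋ = 187
= RGB(57, 202, 187)


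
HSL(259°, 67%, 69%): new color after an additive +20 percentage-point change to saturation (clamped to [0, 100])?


Original S = 67%
Adjustment = +20 percentage points
New S = 67 + (20) = 87
Clamp to [0, 100] → 87
= HSL(259°, 87%, 69%)


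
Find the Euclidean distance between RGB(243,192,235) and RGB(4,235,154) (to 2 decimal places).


d = √[(R₁-R₂)² + (G₁-G₂)² + (B₁-B₂)²]
d = √[(243-4)² + (192-235)² + (235-154)²]
d = √[57121 + 1849 + 6561]
d = √65531
d ≈ 255.99


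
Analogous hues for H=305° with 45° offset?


Base hue: 305°
Left analog: (305 - 45) mod 360 = 260°
Right analog: (305 + 45) mod 360 = 350°
Analogous hues = 260° and 350°


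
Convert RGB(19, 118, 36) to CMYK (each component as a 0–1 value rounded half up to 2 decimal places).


R'=19/255≈0.0745, G'=118/255≈0.4627, B'=36/255≈0.1412
K = 1 - max(R',G',B') = 1 - 118/255 = 137/255 = 0.53725… → 0.54
(1-R'-K)/(1-K) simplifies to (max-R)/max with max = 118:
C = (118-19)/118 = 99/118 = 0.83898… → 0.84
M = (118-118)/118 = 0/118 = 0 → 0.00
Y = (118-36)/118 = 82/118 = 0.69491… → 0.69
= CMYK(0.84, 0.00, 0.69, 0.54)


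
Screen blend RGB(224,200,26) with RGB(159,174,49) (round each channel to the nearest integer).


Screen: C = 255 - (255-A)×(255-B)/255, rounded to nearest integer
R: 255 - (255-224)×(255-159)/255 = 255 - 2976/255 ≈ 255 - 11.671 = 243.329 → 243
G: 255 - (255-200)×(255-174)/255 = 255 - 4455/255 ≈ 255 - 17.471 = 237.529 → 238
B: 255 - (255-26)×(255-49)/255 = 255 - 47174/255 ≈ 255 - 184.996 = 70.004 → 70
= RGB(243, 238, 70)


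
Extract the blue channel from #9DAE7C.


Color: #9DAE7C
R = 9D = 157
G = AE = 174
B = 7C = 124
Blue = 124


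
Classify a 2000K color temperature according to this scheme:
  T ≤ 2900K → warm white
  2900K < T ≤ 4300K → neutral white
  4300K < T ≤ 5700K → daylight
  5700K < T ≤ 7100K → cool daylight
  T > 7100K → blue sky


Temperature: 2000K
2000K ≤ 2900K → warm white
Classification: warm white


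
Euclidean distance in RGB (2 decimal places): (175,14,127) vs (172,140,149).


d = √[(R₁-R₂)² + (G₁-G₂)² + (B₁-B₂)²]
d = √[(175-172)² + (14-140)² + (127-149)²]
d = √[9 + 15876 + 484]
d = √16369
d ≈ 127.94


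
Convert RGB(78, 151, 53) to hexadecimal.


R = 78 → 4E (hex)
G = 151 → 97 (hex)
B = 53 → 35 (hex)
Hex = #4E9735


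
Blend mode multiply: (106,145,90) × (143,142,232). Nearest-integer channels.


Multiply: C = A×B/255, rounded to nearest integer
R: 106×143/255 = 15158/255 ≈ 59.443 → 59
G: 145×142/255 = 20590/255 ≈ 80.745 → 81
B: 90×232/255 = 20880/255 ≈ 81.882 → 82
= RGB(59, 81, 82)


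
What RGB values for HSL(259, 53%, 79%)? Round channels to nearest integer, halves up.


H=259°, S=0.53, L=0.79
C = (1-|2L-1|)×S = (1-|0.58|)×0.53 = 0.2226
H' = H/60 = 259/60 ≈ 4.3167; X = C×(1-|H' mod 2 - 1|) = 0.07049
m = L - C/2 = 0.79 - 0.1113 = 0.6787
Sector ⌊H'⌋ = 4 → (R',G',B') = (0.07049, 0.0, 0.2226)
RGB = ((R'+m)×255, (G'+m)×255, (B'+m)×255) = (191.04345, 173.0685, 229.8315)
Round half up → RGB(191, 173, 230)


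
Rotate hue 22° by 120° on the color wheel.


New hue = (H + rotation) mod 360
New hue = (22 + 120) mod 360
= 142 mod 360
= 142°


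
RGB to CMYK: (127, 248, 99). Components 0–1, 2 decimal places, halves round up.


R'=127/255≈0.4980, G'=248/255≈0.9725, B'=99/255≈0.3882
K = 1 - max(R',G',B') = 1 - 248/255 = 7/255 = 0.02745… → 0.03
(1-R'-K)/(1-K) simplifies to (max-R)/max with max = 248:
C = (248-127)/248 = 121/248 = 0.48790… → 0.49
M = (248-248)/248 = 0/248 = 0 → 0.00
Y = (248-99)/248 = 149/248 = 0.60080… → 0.60
= CMYK(0.49, 0.00, 0.60, 0.03)


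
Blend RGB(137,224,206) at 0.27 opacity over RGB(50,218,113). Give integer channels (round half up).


C = α×F + (1-α)×B, with 1-α = 0.73
R: 0.27×137 + 0.73×50 = 36.99 + 36.50 = 73.49 → 73
G: 0.27×224 + 0.73×218 = 60.48 + 159.14 = 219.62 → 220
B: 0.27×206 + 0.73×113 = 55.62 + 82.49 = 138.11 → 138
= RGB(73, 220, 138)


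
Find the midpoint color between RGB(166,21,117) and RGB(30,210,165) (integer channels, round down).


Midpoint: each channel = ⌊(C₁+C₂)/2⌋
R: ⌊(166+30)/2⌋ = 98
G: ⌊(21+210)/2⌋ = 115
B: ⌊(117+165)/2⌋ = 141
= RGB(98, 115, 141)


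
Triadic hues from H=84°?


Triadic: equally spaced at 120° intervals
H1 = 84°
H2 = (84 + 120) mod 360 = 204°
H3 = (84 + 240) mod 360 = 324°
Triadic = 84°, 204°, 324°


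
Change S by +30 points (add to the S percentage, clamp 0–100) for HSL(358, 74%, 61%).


Original S = 74%
Adjustment = +30 percentage points
New S = 74 + (30) = 104
Clamp to [0, 100] → 100
= HSL(358°, 100%, 61%)


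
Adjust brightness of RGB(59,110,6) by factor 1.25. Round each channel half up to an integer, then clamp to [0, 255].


Multiply each channel by 1.25, round half up, clamp to [0, 255]
R: 59×1.25 = 73.75 → round → 74
G: 110×1.25 = 137.5 → round → 138
B: 6×1.25 = 7.5 → round → 8
= RGB(74, 138, 8)


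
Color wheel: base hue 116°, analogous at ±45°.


Base hue: 116°
Left analog: (116 - 45) mod 360 = 71°
Right analog: (116 + 45) mod 360 = 161°
Analogous hues = 71° and 161°


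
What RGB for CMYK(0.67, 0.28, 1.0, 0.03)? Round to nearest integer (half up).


R = 255 × (1-C) × (1-K) = 255 × 0.33 × 0.97 = 81.6255 → 82
G = 255 × (1-M) × (1-K) = 255 × 0.72 × 0.97 = 178.092 → 178
B = 255 × (1-Y) × (1-K) = 255 × 0.00 × 0.97 = 0
= RGB(82, 178, 0)


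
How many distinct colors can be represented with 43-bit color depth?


Colors = 2^bits = 2^43
= 8,796,093,022,208 colors


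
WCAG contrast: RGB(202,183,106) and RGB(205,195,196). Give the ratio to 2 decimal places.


Linearize each sRGB channel c=v/255: c/12.92 if c ≤ 0.04045 else ((c+0.055)/1.055)^2.4
L = 0.2126×R_lin + 0.7152×G_lin + 0.0722×B_lin
Color 1 (202,183,106):
  R=202: 202/255≈0.7922 > 0.04045 → ((0.7922+0.055)/1.055)^2.4 ≈ 0.59062
  G=183: 183/255≈0.7176 > 0.04045 → ((0.7176+0.055)/1.055)^2.4 ≈ 0.47353
  B=106: 106/255≈0.4157 > 0.04045 → ((0.4157+0.055)/1.055)^2.4 ≈ 0.14413
  L1 = 0.2126×0.59062 + 0.7152×0.47353 + 0.0722×0.14413 ≈ 0.47464
Color 2 (205,195,196):
  R=205: 205/255≈0.8039 > 0.04045 → ((0.8039+0.055)/1.055)^2.4 ≈ 0.61050
  G=195: 195/255≈0.7647 > 0.04045 → ((0.7647+0.055)/1.055)^2.4 ≈ 0.54572
  B=196: 196/255≈0.7686 > 0.04045 → ((0.7686+0.055)/1.055)^2.4 ≈ 0.55201
  L2 = 0.2126×0.61050 + 0.7152×0.54572 + 0.0722×0.55201 ≈ 0.55995
Lighter = 0.55995, Darker = 0.47464
Ratio = (L_lighter + 0.05) / (L_darker + 0.05)
Ratio = (0.55995 + 0.05) / (0.47464 + 0.05) = 0.60995 / 0.52464 ≈ 1.1626
Ratio ≈ 1.16:1


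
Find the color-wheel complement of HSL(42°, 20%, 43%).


Complement = opposite side of color wheel = hue + 180°
H' = (42 + 180) mod 360 = 222°
S and L unchanged.
= HSL(222°, 20%, 43%)


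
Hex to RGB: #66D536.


66 → 102 (R)
D5 → 213 (G)
36 → 54 (B)
= RGB(102, 213, 54)


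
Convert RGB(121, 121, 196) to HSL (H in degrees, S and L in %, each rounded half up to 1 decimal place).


Normalize: R'=121/255≈0.4745, G'=121/255≈0.4745, B'=196/255≈0.7686
Max=196/255, Min=121/255, Δ=Max-Min=75/255
L = (Max+Min)/2 = (196+121)/510 = 317/510 = 0.62156… → L = 62.2%
L > 0.5 → S = Δ/(2-Max-Min) = 75/(510-196-121) = 75/193 = 0.38860… → S = 38.9%
(the 1/255 factors cancel in S and H, so raw channel differences can be used)
Max is B' → H = 60 × ((R-G)/Δ + 4) = 60 × ((121-121)/75 + 4)
  0/75 + 4 = 0 + 4 = 4
  H = 60 × 4 = 240° → H = 240.0°
= HSL(240.0°, 38.9%, 62.2%)


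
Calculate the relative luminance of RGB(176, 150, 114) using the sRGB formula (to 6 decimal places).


Linearize each channel (sRGB transfer function): c = v/255; c_lin = c/12.92 if c ≤ 0.04045, else ((c+0.055)/1.055)^2.4
  R: 176/255 ≈ 0.690196 > 0.04045 → ((0.690196+0.055)/1.055)^2.4 ≈ 0.434154
  G: 150/255 ≈ 0.588235 > 0.04045 → ((0.588235+0.055)/1.055)^2.4 ≈ 0.304987
  B: 114/255 ≈ 0.447059 > 0.04045 → ((0.447059+0.055)/1.055)^2.4 ≈ 0.168269
R_lin = 0.434154, G_lin = 0.304987, B_lin = 0.168269
L = 0.2126×R + 0.7152×G + 0.0722×B
L = 0.2126×0.434154 + 0.7152×0.304987 + 0.0722×0.168269
L ≈ 0.322577


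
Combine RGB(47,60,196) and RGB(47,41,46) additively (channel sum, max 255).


Additive: each channel = min(255, C₁+C₂)
R: 47+47 = 94 → 94
G: 60+41 = 101 → 101
B: 196+46 = 242 → 242
= RGB(94, 101, 242)


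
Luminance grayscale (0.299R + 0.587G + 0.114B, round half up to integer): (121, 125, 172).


Gray = 0.299×R + 0.587×G + 0.114×B
Gray = 0.299×121 + 0.587×125 + 0.114×172
Gray = 36.179 + 73.375 + 19.608
Gray = 129.162 → round half up → 129
Gray = 129


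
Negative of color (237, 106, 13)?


Invert: (255-R, 255-G, 255-B)
R: 255-237 = 18
G: 255-106 = 149
B: 255-13 = 242
= RGB(18, 149, 242)


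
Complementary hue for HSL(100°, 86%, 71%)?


Complement = opposite side of color wheel = hue + 180°
H' = (100 + 180) mod 360 = 280°
S and L unchanged.
= HSL(280°, 86%, 71%)


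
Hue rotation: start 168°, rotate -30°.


New hue = (H + rotation) mod 360
New hue = (168 -30) mod 360
= 138 mod 360
= 138°


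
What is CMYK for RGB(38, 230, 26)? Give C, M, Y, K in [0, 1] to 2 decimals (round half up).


R'=38/255≈0.1490, G'=230/255≈0.9020, B'=26/255≈0.1020
K = 1 - max(R',G',B') = 1 - 230/255 = 25/255 = 0.09803… → 0.10
(1-R'-K)/(1-K) simplifies to (max-R)/max with max = 230:
C = (230-38)/230 = 192/230 = 0.83478… → 0.83
M = (230-230)/230 = 0/230 = 0 → 0.00
Y = (230-26)/230 = 204/230 = 0.88695… → 0.89
= CMYK(0.83, 0.00, 0.89, 0.10)


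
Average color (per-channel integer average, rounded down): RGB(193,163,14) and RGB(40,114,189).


Midpoint: each channel = ⌊(C₁+C₂)/2⌋
R: ⌊(193+40)/2⌋ = 116
G: ⌊(163+114)/2⌋ = 138
B: ⌊(14+189)/2⌋ = 101
= RGB(116, 138, 101)


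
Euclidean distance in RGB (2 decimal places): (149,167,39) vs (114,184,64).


d = √[(R₁-R₂)² + (G₁-G₂)² + (B₁-B₂)²]
d = √[(149-114)² + (167-184)² + (39-64)²]
d = √[1225 + 289 + 625]
d = √2139
d ≈ 46.25


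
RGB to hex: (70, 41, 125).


R = 70 → 46 (hex)
G = 41 → 29 (hex)
B = 125 → 7D (hex)
Hex = #46297D


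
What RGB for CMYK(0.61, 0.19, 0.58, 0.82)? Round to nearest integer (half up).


R = 255 × (1-C) × (1-K) = 255 × 0.39 × 0.18 = 17.901 → 18
G = 255 × (1-M) × (1-K) = 255 × 0.81 × 0.18 = 37.179 → 37
B = 255 × (1-Y) × (1-K) = 255 × 0.42 × 0.18 = 19.278 → 19
= RGB(18, 37, 19)


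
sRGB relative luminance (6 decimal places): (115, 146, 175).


Linearize each channel (sRGB transfer function): c = v/255; c_lin = c/12.92 if c ≤ 0.04045, else ((c+0.055)/1.055)^2.4
  R: 115/255 ≈ 0.450980 > 0.04045 → ((0.450980+0.055)/1.055)^2.4 ≈ 0.171441
  G: 146/255 ≈ 0.572549 > 0.04045 → ((0.572549+0.055)/1.055)^2.4 ≈ 0.287441
  B: 175/255 ≈ 0.686275 > 0.04045 → ((0.686275+0.055)/1.055)^2.4 ≈ 0.428690
R_lin = 0.171441, G_lin = 0.287441, B_lin = 0.428690
L = 0.2126×R + 0.7152×G + 0.0722×B
L = 0.2126×0.171441 + 0.7152×0.287441 + 0.0722×0.428690
L ≈ 0.272978


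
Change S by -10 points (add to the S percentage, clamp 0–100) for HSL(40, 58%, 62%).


Original S = 58%
Adjustment = -10 percentage points
New S = 58 + (-10) = 48
Clamp to [0, 100] → 48
= HSL(40°, 48%, 62%)


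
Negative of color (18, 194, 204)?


Invert: (255-R, 255-G, 255-B)
R: 255-18 = 237
G: 255-194 = 61
B: 255-204 = 51
= RGB(237, 61, 51)


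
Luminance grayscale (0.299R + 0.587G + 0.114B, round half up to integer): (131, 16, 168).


Gray = 0.299×R + 0.587×G + 0.114×B
Gray = 0.299×131 + 0.587×16 + 0.114×168
Gray = 39.169 + 9.392 + 19.152
Gray = 67.713 → round half up → 68
Gray = 68


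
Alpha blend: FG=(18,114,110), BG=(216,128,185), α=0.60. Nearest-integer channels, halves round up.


C = α×F + (1-α)×B, with 1-α = 0.40
R: 0.60×18 + 0.40×216 = 10.80 + 86.40 = 97.20 → 97
G: 0.60×114 + 0.40×128 = 68.40 + 51.20 = 119.60 → 120
B: 0.60×110 + 0.40×185 = 66.00 + 74.00 = 140.00 → 140
= RGB(97, 120, 140)


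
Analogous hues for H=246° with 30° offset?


Base hue: 246°
Left analog: (246 - 30) mod 360 = 216°
Right analog: (246 + 30) mod 360 = 276°
Analogous hues = 216° and 276°


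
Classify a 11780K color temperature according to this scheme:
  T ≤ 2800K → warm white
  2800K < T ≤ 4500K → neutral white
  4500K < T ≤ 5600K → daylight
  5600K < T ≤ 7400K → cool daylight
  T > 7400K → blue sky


Temperature: 11780K
11780K > 7400K → blue sky
Classification: blue sky


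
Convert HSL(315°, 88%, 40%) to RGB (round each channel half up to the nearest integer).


H=315°, S=0.88, L=0.40
C = (1-|2L-1|)×S = (1-|-0.20|)×0.88 = 0.704
H' = H/60 = 315/60 ≈ 5.2500; X = C×(1-|H' mod 2 - 1|) = 0.528
m = L - C/2 = 0.40 - 0.352 = 0.048
Sector ⌊H'⌋ = 5 → (R',G',B') = (0.704, 0.0, 0.528)
RGB = ((R'+m)×255, (G'+m)×255, (B'+m)×255) = (191.76, 12.24, 146.88)
Round half up → RGB(192, 12, 147)


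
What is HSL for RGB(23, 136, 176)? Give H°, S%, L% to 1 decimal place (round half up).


Normalize: R'=23/255≈0.0902, G'=136/255≈0.5333, B'=176/255≈0.6902
Max=176/255, Min=23/255, Δ=Max-Min=153/255
L = (Max+Min)/2 = (176+23)/510 = 199/510 = 0.39019… → L = 39.0%
L ≤ 0.5 → S = Δ/(Max+Min) = 153/(176+23) = 153/199 = 0.76884… → S = 76.9%
(the 1/255 factors cancel in S and H, so raw channel differences can be used)
Max is B' → H = 60 × ((R-G)/Δ + 4) = 60 × ((23-136)/153 + 4)
  -113/153 + 4 = -0.7385… + 4 = 3.2614…
  H = 60 × 3.2614… = 195.686…° → H = 195.7°
= HSL(195.7°, 76.9%, 39.0%)


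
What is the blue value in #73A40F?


Color: #73A40F
R = 73 = 115
G = A4 = 164
B = 0F = 15
Blue = 15


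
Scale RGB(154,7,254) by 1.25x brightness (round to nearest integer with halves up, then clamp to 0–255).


Multiply each channel by 1.25, round half up, clamp to [0, 255]
R: 154×1.25 = 192.5 → round → 193
G: 7×1.25 = 8.75 → round → 9
B: 254×1.25 = 317.5 → round → 318 → clamp → 255
= RGB(193, 9, 255)


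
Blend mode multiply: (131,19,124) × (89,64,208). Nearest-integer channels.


Multiply: C = A×B/255, rounded to nearest integer
R: 131×89/255 = 11659/255 ≈ 45.722 → 46
G: 19×64/255 = 1216/255 ≈ 4.769 → 5
B: 124×208/255 = 25792/255 ≈ 101.145 → 101
= RGB(46, 5, 101)


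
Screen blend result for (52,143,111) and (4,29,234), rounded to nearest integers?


Screen: C = 255 - (255-A)×(255-B)/255, rounded to nearest integer
R: 255 - (255-52)×(255-4)/255 = 255 - 50953/255 ≈ 255 - 199.816 = 55.184 → 55
G: 255 - (255-143)×(255-29)/255 = 255 - 25312/255 ≈ 255 - 99.263 = 155.737 → 156
B: 255 - (255-111)×(255-234)/255 = 255 - 3024/255 ≈ 255 - 11.859 = 243.141 → 243
= RGB(55, 156, 243)


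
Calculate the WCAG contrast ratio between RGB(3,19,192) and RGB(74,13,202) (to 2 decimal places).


Linearize each sRGB channel c=v/255: c/12.92 if c ≤ 0.04045 else ((c+0.055)/1.055)^2.4
L = 0.2126×R_lin + 0.7152×G_lin + 0.0722×B_lin
Color 1 (3,19,192):
  R=3: 3/255≈0.0118 ≤ 0.04045 → 0.0118/12.92 ≈ 0.00091
  G=19: 19/255≈0.0745 > 0.04045 → ((0.0745+0.055)/1.055)^2.4 ≈ 0.00651
  B=192: 192/255≈0.7529 > 0.04045 → ((0.7529+0.055)/1.055)^2.4 ≈ 0.52712
  L1 = 0.2126×0.00091 + 0.7152×0.00651 + 0.0722×0.52712 ≈ 0.04291
Color 2 (74,13,202):
  R=74: 74/255≈0.2902 > 0.04045 → ((0.2902+0.055)/1.055)^2.4 ≈ 0.06848
  G=13: 13/255≈0.0510 > 0.04045 → ((0.0510+0.055)/1.055)^2.4 ≈ 0.00402
  B=202: 202/255≈0.7922 > 0.04045 → ((0.7922+0.055)/1.055)^2.4 ≈ 0.59062
  L2 = 0.2126×0.06848 + 0.7152×0.00402 + 0.0722×0.59062 ≈ 0.06008
Lighter = 0.06008, Darker = 0.04291
Ratio = (L_lighter + 0.05) / (L_darker + 0.05)
Ratio = (0.06008 + 0.05) / (0.04291 + 0.05) = 0.11008 / 0.09291 ≈ 1.1848
Ratio ≈ 1.18:1


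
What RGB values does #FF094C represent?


FF → 255 (R)
09 → 9 (G)
4C → 76 (B)
= RGB(255, 9, 76)


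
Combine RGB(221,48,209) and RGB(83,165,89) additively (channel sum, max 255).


Additive: each channel = min(255, C₁+C₂)
R: 221+83 = 304 → 255
G: 48+165 = 213 → 213
B: 209+89 = 298 → 255
= RGB(255, 213, 255)


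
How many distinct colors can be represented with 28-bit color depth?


Colors = 2^bits = 2^28
= 268,435,456 colors


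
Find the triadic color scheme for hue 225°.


Triadic: equally spaced at 120° intervals
H1 = 225°
H2 = (225 + 120) mod 360 = 345°
H3 = (225 + 240) mod 360 = 105°
Triadic = 225°, 345°, 105°


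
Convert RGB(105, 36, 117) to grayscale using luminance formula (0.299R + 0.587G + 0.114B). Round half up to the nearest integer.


Gray = 0.299×R + 0.587×G + 0.114×B
Gray = 0.299×105 + 0.587×36 + 0.114×117
Gray = 31.395 + 21.132 + 13.338
Gray = 65.865 → round half up → 66
Gray = 66


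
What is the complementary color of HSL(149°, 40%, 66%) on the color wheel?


Complement = opposite side of color wheel = hue + 180°
H' = (149 + 180) mod 360 = 329°
S and L unchanged.
= HSL(329°, 40%, 66%)


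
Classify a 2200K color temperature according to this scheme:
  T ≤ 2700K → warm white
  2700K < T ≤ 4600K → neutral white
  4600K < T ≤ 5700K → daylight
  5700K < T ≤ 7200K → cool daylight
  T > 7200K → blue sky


Temperature: 2200K
2200K ≤ 2700K → warm white
Classification: warm white


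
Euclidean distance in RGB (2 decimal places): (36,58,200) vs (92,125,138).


d = √[(R₁-R₂)² + (G₁-G₂)² + (B₁-B₂)²]
d = √[(36-92)² + (58-125)² + (200-138)²]
d = √[3136 + 4489 + 3844]
d = √11469
d ≈ 107.09


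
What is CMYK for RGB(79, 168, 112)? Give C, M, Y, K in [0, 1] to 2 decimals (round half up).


R'=79/255≈0.3098, G'=168/255≈0.6588, B'=112/255≈0.4392
K = 1 - max(R',G',B') = 1 - 168/255 = 87/255 = 0.34117… → 0.34
(1-R'-K)/(1-K) simplifies to (max-R)/max with max = 168:
C = (168-79)/168 = 89/168 = 0.52976… → 0.53
M = (168-168)/168 = 0/168 = 0 → 0.00
Y = (168-112)/168 = 56/168 = 0.33333… → 0.33
= CMYK(0.53, 0.00, 0.33, 0.34)


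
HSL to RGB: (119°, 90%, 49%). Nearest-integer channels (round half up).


H=119°, S=0.90, L=0.49
C = (1-|2L-1|)×S = (1-|-0.02|)×0.90 = 0.882
H' = H/60 = 119/60 ≈ 1.9833; X = C×(1-|H' mod 2 - 1|) = 0.0147
m = L - C/2 = 0.49 - 0.441 = 0.049
Sector ⌊H'⌋ = 1 → (R',G',B') = (0.0147, 0.882, 0.0)
RGB = ((R'+m)×255, (G'+m)×255, (B'+m)×255) = (16.2435, 237.405, 12.495)
Round half up → RGB(16, 237, 12)


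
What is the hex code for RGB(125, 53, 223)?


R = 125 → 7D (hex)
G = 53 → 35 (hex)
B = 223 → DF (hex)
Hex = #7D35DF


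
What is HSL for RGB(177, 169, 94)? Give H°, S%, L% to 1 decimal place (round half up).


Normalize: R'=177/255≈0.6941, G'=169/255≈0.6627, B'=94/255≈0.3686
Max=177/255, Min=94/255, Δ=Max-Min=83/255
L = (Max+Min)/2 = (177+94)/510 = 271/510 = 0.53137… → L = 53.1%
L > 0.5 → S = Δ/(2-Max-Min) = 83/(510-177-94) = 83/239 = 0.34728… → S = 34.7%
(the 1/255 factors cancel in S and H, so raw channel differences can be used)
Max is R' → H = 60 × (((G-B)/Δ) mod 6) = 60 × (((169-94)/83) mod 6)
  75/83 = 0.9036…
  H = 60 × 0.9036… = 54.216…° → H = 54.2°
= HSL(54.2°, 34.7%, 53.1%)


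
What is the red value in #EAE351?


Color: #EAE351
R = EA = 234
G = E3 = 227
B = 51 = 81
Red = 234


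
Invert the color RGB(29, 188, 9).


Invert: (255-R, 255-G, 255-B)
R: 255-29 = 226
G: 255-188 = 67
B: 255-9 = 246
= RGB(226, 67, 246)


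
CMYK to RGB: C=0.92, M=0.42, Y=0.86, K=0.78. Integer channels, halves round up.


R = 255 × (1-C) × (1-K) = 255 × 0.08 × 0.22 = 4.488 → 4
G = 255 × (1-M) × (1-K) = 255 × 0.58 × 0.22 = 32.538 → 33
B = 255 × (1-Y) × (1-K) = 255 × 0.14 × 0.22 = 7.854 → 8
= RGB(4, 33, 8)


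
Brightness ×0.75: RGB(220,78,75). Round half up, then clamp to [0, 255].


Multiply each channel by 0.75, round half up, clamp to [0, 255]
R: 220×0.75 = 165
G: 78×0.75 = 58.5 → round → 59
B: 75×0.75 = 56.25 → round → 56
= RGB(165, 59, 56)


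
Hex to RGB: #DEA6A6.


DE → 222 (R)
A6 → 166 (G)
A6 → 166 (B)
= RGB(222, 166, 166)


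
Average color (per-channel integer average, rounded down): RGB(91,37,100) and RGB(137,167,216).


Midpoint: each channel = ⌊(C₁+C₂)/2⌋
R: ⌊(91+137)/2⌋ = 114
G: ⌊(37+167)/2⌋ = 102
B: ⌊(100+216)/2⌋ = 158
= RGB(114, 102, 158)


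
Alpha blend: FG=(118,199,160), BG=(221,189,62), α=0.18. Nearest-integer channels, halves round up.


C = α×F + (1-α)×B, with 1-α = 0.82
R: 0.18×118 + 0.82×221 = 21.24 + 181.22 = 202.46 → 202
G: 0.18×199 + 0.82×189 = 35.82 + 154.98 = 190.80 → 191
B: 0.18×160 + 0.82×62 = 28.80 + 50.84 = 79.64 → 80
= RGB(202, 191, 80)


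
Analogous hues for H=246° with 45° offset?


Base hue: 246°
Left analog: (246 - 45) mod 360 = 201°
Right analog: (246 + 45) mod 360 = 291°
Analogous hues = 201° and 291°


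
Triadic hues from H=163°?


Triadic: equally spaced at 120° intervals
H1 = 163°
H2 = (163 + 120) mod 360 = 283°
H3 = (163 + 240) mod 360 = 43°
Triadic = 163°, 283°, 43°


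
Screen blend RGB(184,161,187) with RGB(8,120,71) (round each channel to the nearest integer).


Screen: C = 255 - (255-A)×(255-B)/255, rounded to nearest integer
R: 255 - (255-184)×(255-8)/255 = 255 - 17537/255 ≈ 255 - 68.773 = 186.227 → 186
G: 255 - (255-161)×(255-120)/255 = 255 - 12690/255 ≈ 255 - 49.765 = 205.235 → 205
B: 255 - (255-187)×(255-71)/255 = 255 - 12512/255 ≈ 255 - 49.067 = 205.933 → 206
= RGB(186, 205, 206)


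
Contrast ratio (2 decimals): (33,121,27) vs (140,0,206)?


Linearize each sRGB channel c=v/255: c/12.92 if c ≤ 0.04045 else ((c+0.055)/1.055)^2.4
L = 0.2126×R_lin + 0.7152×G_lin + 0.0722×B_lin
Color 1 (33,121,27):
  R=33: 33/255≈0.1294 > 0.04045 → ((0.1294+0.055)/1.055)^2.4 ≈ 0.01521
  G=121: 121/255≈0.4745 > 0.04045 → ((0.4745+0.055)/1.055)^2.4 ≈ 0.19120
  B=27: 27/255≈0.1059 > 0.04045 → ((0.1059+0.055)/1.055)^2.4 ≈ 0.01096
  L1 = 0.2126×0.01521 + 0.7152×0.19120 + 0.0722×0.01096 ≈ 0.14077
Color 2 (140,0,206):
  R=140: 140/255≈0.5490 > 0.04045 → ((0.5490+0.055)/1.055)^2.4 ≈ 0.26225
  G=0: 0/255≈0.0000 ≤ 0.04045 → 0.0000/12.92 ≈ 0.00000
  B=206: 206/255≈0.8078 > 0.04045 → ((0.8078+0.055)/1.055)^2.4 ≈ 0.61721
  L2 = 0.2126×0.26225 + 0.7152×0.00000 + 0.0722×0.61721 ≈ 0.10032
Lighter = 0.14077, Darker = 0.10032
Ratio = (L_lighter + 0.05) / (L_darker + 0.05)
Ratio = (0.14077 + 0.05) / (0.10032 + 0.05) = 0.19077 / 0.15032 ≈ 1.2691
Ratio ≈ 1.27:1


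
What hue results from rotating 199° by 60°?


New hue = (H + rotation) mod 360
New hue = (199 + 60) mod 360
= 259 mod 360
= 259°


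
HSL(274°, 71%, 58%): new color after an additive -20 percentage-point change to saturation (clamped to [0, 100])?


Original S = 71%
Adjustment = -20 percentage points
New S = 71 + (-20) = 51
Clamp to [0, 100] → 51
= HSL(274°, 51%, 58%)


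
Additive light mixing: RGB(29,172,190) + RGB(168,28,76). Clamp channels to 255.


Additive: each channel = min(255, C₁+C₂)
R: 29+168 = 197 → 197
G: 172+28 = 200 → 200
B: 190+76 = 266 → 255
= RGB(197, 200, 255)


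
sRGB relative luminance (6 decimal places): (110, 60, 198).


Linearize each channel (sRGB transfer function): c = v/255; c_lin = c/12.92 if c ≤ 0.04045, else ((c+0.055)/1.055)^2.4
  R: 110/255 ≈ 0.431373 > 0.04045 → ((0.431373+0.055)/1.055)^2.4 ≈ 0.155926
  G: 60/255 ≈ 0.235294 > 0.04045 → ((0.235294+0.055)/1.055)^2.4 ≈ 0.045186
  B: 198/255 ≈ 0.776471 > 0.04045 → ((0.776471+0.055)/1.055)^2.4 ≈ 0.564712
R_lin = 0.155926, G_lin = 0.045186, B_lin = 0.564712
L = 0.2126×R + 0.7152×G + 0.0722×B
L = 0.2126×0.155926 + 0.7152×0.045186 + 0.0722×0.564712
L ≈ 0.106239


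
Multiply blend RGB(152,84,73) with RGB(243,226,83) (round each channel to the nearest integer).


Multiply: C = A×B/255, rounded to nearest integer
R: 152×243/255 = 36936/255 ≈ 144.847 → 145
G: 84×226/255 = 18984/255 ≈ 74.447 → 74
B: 73×83/255 = 6059/255 ≈ 23.761 → 24
= RGB(145, 74, 24)


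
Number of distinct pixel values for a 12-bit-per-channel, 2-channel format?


Total bits = 12 bits/channel × 2 channels = 24 bits
Distinct pixel values = 2^24
= 16,777,216 pixel values


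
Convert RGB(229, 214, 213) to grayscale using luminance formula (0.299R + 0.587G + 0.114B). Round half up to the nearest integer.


Gray = 0.299×R + 0.587×G + 0.114×B
Gray = 0.299×229 + 0.587×214 + 0.114×213
Gray = 68.471 + 125.618 + 24.282
Gray = 218.371 → round half up → 218
Gray = 218


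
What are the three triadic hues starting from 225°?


Triadic: equally spaced at 120° intervals
H1 = 225°
H2 = (225 + 120) mod 360 = 345°
H3 = (225 + 240) mod 360 = 105°
Triadic = 225°, 345°, 105°


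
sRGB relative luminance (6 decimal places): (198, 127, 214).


Linearize each channel (sRGB transfer function): c = v/255; c_lin = c/12.92 if c ≤ 0.04045, else ((c+0.055)/1.055)^2.4
  R: 198/255 ≈ 0.776471 > 0.04045 → ((0.776471+0.055)/1.055)^2.4 ≈ 0.564712
  G: 127/255 ≈ 0.498039 > 0.04045 → ((0.498039+0.055)/1.055)^2.4 ≈ 0.212231
  B: 214/255 ≈ 0.839216 > 0.04045 → ((0.839216+0.055)/1.055)^2.4 ≈ 0.672443
R_lin = 0.564712, G_lin = 0.212231, B_lin = 0.672443
L = 0.2126×R + 0.7152×G + 0.0722×B
L = 0.2126×0.564712 + 0.7152×0.212231 + 0.0722×0.672443
L ≈ 0.320395


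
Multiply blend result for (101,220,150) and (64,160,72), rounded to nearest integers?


Multiply: C = A×B/255, rounded to nearest integer
R: 101×64/255 = 6464/255 ≈ 25.349 → 25
G: 220×160/255 = 35200/255 ≈ 138.039 → 138
B: 150×72/255 = 10800/255 ≈ 42.353 → 42
= RGB(25, 138, 42)


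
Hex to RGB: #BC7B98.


BC → 188 (R)
7B → 123 (G)
98 → 152 (B)
= RGB(188, 123, 152)


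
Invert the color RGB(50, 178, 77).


Invert: (255-R, 255-G, 255-B)
R: 255-50 = 205
G: 255-178 = 77
B: 255-77 = 178
= RGB(205, 77, 178)


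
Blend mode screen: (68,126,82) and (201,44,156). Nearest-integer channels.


Screen: C = 255 - (255-A)×(255-B)/255, rounded to nearest integer
R: 255 - (255-68)×(255-201)/255 = 255 - 10098/255 ≈ 255 - 39.600 = 215.400 → 215
G: 255 - (255-126)×(255-44)/255 = 255 - 27219/255 ≈ 255 - 106.741 = 148.259 → 148
B: 255 - (255-82)×(255-156)/255 = 255 - 17127/255 ≈ 255 - 67.165 = 187.835 → 188
= RGB(215, 148, 188)


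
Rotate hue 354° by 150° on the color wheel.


New hue = (H + rotation) mod 360
New hue = (354 + 150) mod 360
= 504 mod 360
= 144°


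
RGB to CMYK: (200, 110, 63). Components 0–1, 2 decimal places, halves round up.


R'=200/255≈0.7843, G'=110/255≈0.4314, B'=63/255≈0.2471
K = 1 - max(R',G',B') = 1 - 200/255 = 55/255 = 0.21568… → 0.22
(1-R'-K)/(1-K) simplifies to (max-R)/max with max = 200:
C = (200-200)/200 = 0/200 = 0 → 0.00
M = (200-110)/200 = 90/200 = 0.45 → 0.45
Y = (200-63)/200 = 137/200 = 0.685 → 0.69
= CMYK(0.00, 0.45, 0.69, 0.22)


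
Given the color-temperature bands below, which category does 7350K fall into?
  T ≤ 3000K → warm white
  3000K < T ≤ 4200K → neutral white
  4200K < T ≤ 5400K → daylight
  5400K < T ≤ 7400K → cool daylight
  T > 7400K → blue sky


Temperature: 7350K
5400K < 7350K ≤ 7400K → cool daylight
Classification: cool daylight


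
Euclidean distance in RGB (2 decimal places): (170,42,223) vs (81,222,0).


d = √[(R₁-R₂)² + (G₁-G₂)² + (B₁-B₂)²]
d = √[(170-81)² + (42-222)² + (223-0)²]
d = √[7921 + 32400 + 49729]
d = √90050
d ≈ 300.08


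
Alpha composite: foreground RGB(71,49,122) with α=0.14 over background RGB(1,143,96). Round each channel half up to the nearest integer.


C = α×F + (1-α)×B, with 1-α = 0.86
R: 0.14×71 + 0.86×1 = 9.94 + 0.86 = 10.80 → 11
G: 0.14×49 + 0.86×143 = 6.86 + 122.98 = 129.84 → 130
B: 0.14×122 + 0.86×96 = 17.08 + 82.56 = 99.64 → 100
= RGB(11, 130, 100)


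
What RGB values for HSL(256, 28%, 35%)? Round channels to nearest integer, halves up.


H=256°, S=0.28, L=0.35
C = (1-|2L-1|)×S = (1-|-0.30|)×0.28 = 0.196
H' = H/60 = 256/60 ≈ 4.2667; X = C×(1-|H' mod 2 - 1|) ≈ 0.0523
m = L - C/2 = 0.35 - 0.098 = 0.252
Sector ⌊H'⌋ = 4 → (R',G',B') = (≈0.0523, 0.0, 0.196)
RGB = ((R'+m)×255, (G'+m)×255, (B'+m)×255) = (77.588, 64.26, 114.24)
Round half up → RGB(78, 64, 114)


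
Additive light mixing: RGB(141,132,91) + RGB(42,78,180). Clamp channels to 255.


Additive: each channel = min(255, C₁+C₂)
R: 141+42 = 183 → 183
G: 132+78 = 210 → 210
B: 91+180 = 271 → 255
= RGB(183, 210, 255)


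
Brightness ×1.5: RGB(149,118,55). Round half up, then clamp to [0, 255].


Multiply each channel by 1.5, round half up, clamp to [0, 255]
R: 149×1.5 = 223.5 → round → 224
G: 118×1.5 = 177
B: 55×1.5 = 82.5 → round → 83
= RGB(224, 177, 83)


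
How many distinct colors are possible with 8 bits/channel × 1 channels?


Total bits = 8 bits/channel × 1 channels = 8 bits
Distinct colors = 2^8
= 256 colors


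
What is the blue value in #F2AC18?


Color: #F2AC18
R = F2 = 242
G = AC = 172
B = 18 = 24
Blue = 24


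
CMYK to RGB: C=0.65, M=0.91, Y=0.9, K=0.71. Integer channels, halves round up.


R = 255 × (1-C) × (1-K) = 255 × 0.35 × 0.29 = 25.8825 → 26
G = 255 × (1-M) × (1-K) = 255 × 0.09 × 0.29 = 6.6555 → 7
B = 255 × (1-Y) × (1-K) = 255 × 0.10 × 0.29 = 7.395 → 7
= RGB(26, 7, 7)


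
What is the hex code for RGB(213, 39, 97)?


R = 213 → D5 (hex)
G = 39 → 27 (hex)
B = 97 → 61 (hex)
Hex = #D52761


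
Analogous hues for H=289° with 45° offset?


Base hue: 289°
Left analog: (289 - 45) mod 360 = 244°
Right analog: (289 + 45) mod 360 = 334°
Analogous hues = 244° and 334°
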